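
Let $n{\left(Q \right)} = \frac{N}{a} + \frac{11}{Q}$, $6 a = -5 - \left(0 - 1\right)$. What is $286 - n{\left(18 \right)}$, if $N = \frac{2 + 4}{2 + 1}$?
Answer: $\frac{5191}{18} \approx 288.39$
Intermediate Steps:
$a = - \frac{2}{3}$ ($a = \frac{-5 - \left(0 - 1\right)}{6} = \frac{-5 - -1}{6} = \frac{-5 + 1}{6} = \frac{1}{6} \left(-4\right) = - \frac{2}{3} \approx -0.66667$)
$N = 2$ ($N = \frac{6}{3} = 6 \cdot \frac{1}{3} = 2$)
$n{\left(Q \right)} = -3 + \frac{11}{Q}$ ($n{\left(Q \right)} = \frac{2}{- \frac{2}{3}} + \frac{11}{Q} = 2 \left(- \frac{3}{2}\right) + \frac{11}{Q} = -3 + \frac{11}{Q}$)
$286 - n{\left(18 \right)} = 286 - \left(-3 + \frac{11}{18}\right) = 286 - - \frac{43}{18} = 286 + \frac{43}{18} = \frac{5191}{18}$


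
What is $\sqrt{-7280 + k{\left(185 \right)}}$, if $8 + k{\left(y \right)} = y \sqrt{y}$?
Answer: $\sqrt{-7288 + 185 \sqrt{185}} \approx 69.078 i$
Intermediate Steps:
$k{\left(y \right)} = -8 + y^{\frac{3}{2}}$ ($k{\left(y \right)} = -8 + y \sqrt{y} = -8 + y^{\frac{3}{2}}$)
$\sqrt{-7280 + k{\left(185 \right)}} = \sqrt{-7280 - \left(8 - 185^{\frac{3}{2}}\right)} = \sqrt{-7280 - \left(8 - 185 \sqrt{185}\right)} = \sqrt{-7288 + 185 \sqrt{185}}$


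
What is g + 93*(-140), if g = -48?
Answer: -13068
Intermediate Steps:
g + 93*(-140) = -48 + 93*(-140) = -48 - 13020 = -13068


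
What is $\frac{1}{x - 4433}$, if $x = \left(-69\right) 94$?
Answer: $- \frac{1}{10919} \approx -9.1583 \cdot 10^{-5}$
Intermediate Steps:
$x = -6486$
$\frac{1}{x - 4433} = \frac{1}{-6486 - 4433} = \frac{1}{-10919} = - \frac{1}{10919}$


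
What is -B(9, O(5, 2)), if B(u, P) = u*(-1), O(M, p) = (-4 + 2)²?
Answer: 9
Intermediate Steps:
O(M, p) = 4 (O(M, p) = (-2)² = 4)
B(u, P) = -u
-B(9, O(5, 2)) = -(-1)*9 = -1*(-9) = 9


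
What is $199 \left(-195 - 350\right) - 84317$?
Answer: $-192772$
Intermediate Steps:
$199 \left(-195 - 350\right) - 84317 = 199 \left(-545\right) - 84317 = -108455 - 84317 = -192772$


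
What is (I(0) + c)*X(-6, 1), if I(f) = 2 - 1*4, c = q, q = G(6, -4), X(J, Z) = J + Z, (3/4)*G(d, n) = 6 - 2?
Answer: -50/3 ≈ -16.667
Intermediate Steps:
G(d, n) = 16/3 (G(d, n) = 4*(6 - 2)/3 = (4/3)*4 = 16/3)
q = 16/3 ≈ 5.3333
c = 16/3 ≈ 5.3333
I(f) = -2 (I(f) = 2 - 4 = -2)
(I(0) + c)*X(-6, 1) = (-2 + 16/3)*(-6 + 1) = (10/3)*(-5) = -50/3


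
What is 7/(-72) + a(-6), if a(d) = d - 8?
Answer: -1015/72 ≈ -14.097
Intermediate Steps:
a(d) = -8 + d
7/(-72) + a(-6) = 7/(-72) + (-8 - 6) = 7*(-1/72) - 14 = -7/72 - 14 = -1015/72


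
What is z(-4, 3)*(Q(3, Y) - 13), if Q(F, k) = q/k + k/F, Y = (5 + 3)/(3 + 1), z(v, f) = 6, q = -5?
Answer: -89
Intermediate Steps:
Y = 2 (Y = 8/4 = 8*(¼) = 2)
Q(F, k) = -5/k + k/F
z(-4, 3)*(Q(3, Y) - 13) = 6*((-5/2 + 2/3) - 13) = 6*((-5*½ + 2*(⅓)) - 13) = 6*((-5/2 + ⅔) - 13) = 6*(-11/6 - 13) = 6*(-89/6) = -89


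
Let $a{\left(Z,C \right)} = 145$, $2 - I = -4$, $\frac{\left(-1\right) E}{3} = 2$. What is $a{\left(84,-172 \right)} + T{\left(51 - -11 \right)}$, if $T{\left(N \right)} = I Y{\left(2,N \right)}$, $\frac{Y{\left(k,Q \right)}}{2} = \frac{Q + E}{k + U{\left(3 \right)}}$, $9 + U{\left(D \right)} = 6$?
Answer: $-527$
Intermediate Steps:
$E = -6$ ($E = \left(-3\right) 2 = -6$)
$I = 6$ ($I = 2 - -4 = 2 + 4 = 6$)
$U{\left(D \right)} = -3$ ($U{\left(D \right)} = -9 + 6 = -3$)
$Y{\left(k,Q \right)} = \frac{2 \left(-6 + Q\right)}{-3 + k}$ ($Y{\left(k,Q \right)} = 2 \frac{Q - 6}{k - 3} = 2 \frac{-6 + Q}{-3 + k} = \frac{2 \left(-6 + Q\right)}{-3 + k}$)
$T{\left(N \right)} = 72 - 12 N$ ($T{\left(N \right)} = 6 \frac{2 \left(-6 + N\right)}{-3 + 2} = 6 \frac{2 \left(-6 + N\right)}{-1} = 6 \cdot 2 \left(-1\right) \left(-6 + N\right) = 6 \left(12 - 2 N\right) = 72 - 12 N$)
$a{\left(84,-172 \right)} + T{\left(51 - -11 \right)} = 145 + \left(72 - 12 \left(51 - -11\right)\right) = 145 + \left(72 - 12 \left(51 + 11\right)\right) = 145 + \left(72 - 744\right) = 145 - 672 = -527$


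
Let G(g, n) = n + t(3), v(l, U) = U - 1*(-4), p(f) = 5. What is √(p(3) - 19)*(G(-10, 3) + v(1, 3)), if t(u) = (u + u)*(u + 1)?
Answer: 34*I*√14 ≈ 127.22*I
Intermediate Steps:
v(l, U) = 4 + U (v(l, U) = U + 4 = 4 + U)
t(u) = 2*u*(1 + u) (t(u) = (2*u)*(1 + u) = 2*u*(1 + u))
G(g, n) = 24 + n (G(g, n) = n + 2*3*(1 + 3) = n + 2*3*4 = n + 24 = 24 + n)
√(p(3) - 19)*(G(-10, 3) + v(1, 3)) = √(5 - 19)*((24 + 3) + (4 + 3)) = √(-14)*(27 + 7) = (I*√14)*34 = 34*I*√14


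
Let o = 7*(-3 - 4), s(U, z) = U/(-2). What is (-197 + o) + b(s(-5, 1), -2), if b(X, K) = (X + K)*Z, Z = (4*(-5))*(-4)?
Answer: -206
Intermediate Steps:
Z = 80 (Z = -20*(-4) = 80)
s(U, z) = -U/2 (s(U, z) = U*(-½) = -U/2)
b(X, K) = 80*K + 80*X (b(X, K) = (X + K)*80 = (K + X)*80 = 80*K + 80*X)
o = -49 (o = 7*(-7) = -49)
(-197 + o) + b(s(-5, 1), -2) = (-197 - 49) + (80*(-2) + 80*(-½*(-5))) = -246 + (-160 + 80*(5/2)) = -246 + (-160 + 200) = -246 + 40 = -206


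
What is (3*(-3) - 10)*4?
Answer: -76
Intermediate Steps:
(3*(-3) - 10)*4 = (-9 - 10)*4 = -19*4 = -76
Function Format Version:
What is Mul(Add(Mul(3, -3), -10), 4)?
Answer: -76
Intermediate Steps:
Mul(Add(Mul(3, -3), -10), 4) = Mul(Add(-9, -10), 4) = Mul(-19, 4) = -76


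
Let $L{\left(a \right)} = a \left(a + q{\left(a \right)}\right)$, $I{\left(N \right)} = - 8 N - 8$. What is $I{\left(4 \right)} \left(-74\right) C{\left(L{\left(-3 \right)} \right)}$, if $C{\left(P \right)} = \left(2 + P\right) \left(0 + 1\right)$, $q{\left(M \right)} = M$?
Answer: $59200$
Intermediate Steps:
$I{\left(N \right)} = -8 - 8 N$
$L{\left(a \right)} = 2 a^{2}$ ($L{\left(a \right)} = a \left(a + a\right) = a 2 a = 2 a^{2}$)
$C{\left(P \right)} = 2 + P$ ($C{\left(P \right)} = \left(2 + P\right) 1 = 2 + P$)
$I{\left(4 \right)} \left(-74\right) C{\left(L{\left(-3 \right)} \right)} = \left(-8 - 32\right) \left(-74\right) \left(2 + 2 \left(-3\right)^{2}\right) = \left(-8 - 32\right) \left(-74\right) \left(2 + 2 \cdot 9\right) = \left(-40\right) \left(-74\right) \left(2 + 18\right) = 2960 \cdot 20 = 59200$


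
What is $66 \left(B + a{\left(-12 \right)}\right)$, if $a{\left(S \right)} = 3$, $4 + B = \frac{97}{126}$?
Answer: $- \frac{319}{21} \approx -15.19$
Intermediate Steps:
$B = - \frac{407}{126}$ ($B = -4 + \frac{97}{126} = - \frac{407}{126} \approx -3.2302$)
$66 \left(B + a{\left(-12 \right)}\right) = 66 \left(- \frac{407}{126} + 3\right) = 66 \left(- \frac{29}{126}\right) = - \frac{319}{21}$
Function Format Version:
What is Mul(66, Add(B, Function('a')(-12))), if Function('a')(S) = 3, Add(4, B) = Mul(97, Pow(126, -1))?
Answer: Rational(-319, 21) ≈ -15.190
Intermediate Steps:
B = Rational(-407, 126) (B = Add(-4, Mul(97, Pow(126, -1))) = Add(-4, Mul(97, Rational(1, 126))) = Add(-4, Rational(97, 126)) = Rational(-407, 126) ≈ -3.2302)
Mul(66, Add(B, Function('a')(-12))) = Mul(66, Add(Rational(-407, 126), 3)) = Mul(66, Rational(-29, 126)) = Rational(-319, 21)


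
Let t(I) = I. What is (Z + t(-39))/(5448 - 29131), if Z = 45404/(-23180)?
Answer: 237356/137242985 ≈ 0.0017295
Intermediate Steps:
Z = -11351/5795 (Z = 45404*(-1/23180) = -11351/5795 ≈ -1.9588)
(Z + t(-39))/(5448 - 29131) = (-11351/5795 - 39)/(5448 - 29131) = -237356/5795/(-23683) = -237356/5795*(-1/23683) = 237356/137242985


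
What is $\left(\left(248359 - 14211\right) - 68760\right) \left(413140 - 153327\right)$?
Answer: $42969952444$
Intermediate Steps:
$\left(\left(248359 - 14211\right) - 68760\right) \left(413140 - 153327\right) = \left(\left(248359 - 14211\right) - 68760\right) 259813 = \left(234148 - 68760\right) 259813 = 165388 \cdot 259813 = 42969952444$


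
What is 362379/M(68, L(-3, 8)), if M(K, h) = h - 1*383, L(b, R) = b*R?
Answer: -362379/407 ≈ -890.37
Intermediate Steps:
L(b, R) = R*b
M(K, h) = -383 + h (M(K, h) = h - 383 = -383 + h)
362379/M(68, L(-3, 8)) = 362379/(-383 + 8*(-3)) = 362379/(-383 - 24) = 362379/(-407) = 362379*(-1/407) = -362379/407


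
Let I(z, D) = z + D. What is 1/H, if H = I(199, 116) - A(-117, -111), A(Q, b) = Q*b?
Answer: -1/12672 ≈ -7.8914e-5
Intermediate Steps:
I(z, D) = D + z
H = -12672 (H = (116 + 199) - (-117)*(-111) = 315 - 1*12987 = 315 - 12987 = -12672)
1/H = 1/(-12672) = -1/12672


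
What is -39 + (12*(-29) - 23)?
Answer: -410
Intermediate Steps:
-39 + (12*(-29) - 23) = -39 + (-348 - 23) = -39 - 371 = -410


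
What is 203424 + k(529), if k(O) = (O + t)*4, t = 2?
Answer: 205548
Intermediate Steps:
k(O) = 8 + 4*O (k(O) = (O + 2)*4 = (2 + O)*4 = 8 + 4*O)
203424 + k(529) = 203424 + (8 + 4*529) = 203424 + (8 + 2116) = 203424 + 2124 = 205548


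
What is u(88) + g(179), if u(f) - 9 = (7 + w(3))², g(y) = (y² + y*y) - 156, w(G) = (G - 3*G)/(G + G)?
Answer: 63971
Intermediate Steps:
w(G) = -1 (w(G) = (-2*G)/((2*G)) = (-2*G)*(1/(2*G)) = -1)
g(y) = -156 + 2*y² (g(y) = (y² + y²) - 156 = 2*y² - 156 = -156 + 2*y²)
u(f) = 45 (u(f) = 9 + (7 - 1)² = 9 + 6² = 9 + 36 = 45)
u(88) + g(179) = 45 + (-156 + 2*179²) = 45 + (-156 + 2*32041) = 45 + (-156 + 64082) = 45 + 63926 = 63971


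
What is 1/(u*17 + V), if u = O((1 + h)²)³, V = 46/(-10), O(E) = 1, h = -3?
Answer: 5/62 ≈ 0.080645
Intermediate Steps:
V = -23/5 (V = 46*(-⅒) = -23/5 ≈ -4.6000)
u = 1 (u = 1³ = 1)
1/(u*17 + V) = 1/(1*17 - 23/5) = 1/(17 - 23/5) = 1/(62/5) = 5/62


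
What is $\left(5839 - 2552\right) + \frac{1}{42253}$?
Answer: $\frac{138885612}{42253} \approx 3287.0$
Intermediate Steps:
$\left(5839 - 2552\right) + \frac{1}{42253} = 3287 + \frac{1}{42253} = \frac{138885612}{42253}$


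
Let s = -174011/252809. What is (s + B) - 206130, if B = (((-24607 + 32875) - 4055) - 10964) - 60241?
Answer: -69047873709/252809 ≈ -2.7312e+5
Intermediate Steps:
s = -174011/252809 (s = -174011*1/252809 = -174011/252809 ≈ -0.68831)
B = -66992 (B = ((8268 - 4055) - 10964) - 60241 = (4213 - 10964) - 60241 = -6751 - 60241 = -66992)
(s + B) - 206130 = (-174011/252809 - 66992) - 206130 = -16936354539/252809 - 206130 = -69047873709/252809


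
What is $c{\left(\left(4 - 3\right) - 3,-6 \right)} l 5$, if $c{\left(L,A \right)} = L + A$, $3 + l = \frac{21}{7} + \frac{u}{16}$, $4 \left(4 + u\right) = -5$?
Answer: $\frac{105}{8} \approx 13.125$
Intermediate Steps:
$u = - \frac{21}{4}$ ($u = -4 + \frac{1}{4} \left(-5\right) = -4 - \frac{5}{4} = - \frac{21}{4} \approx -5.25$)
$l = - \frac{21}{64}$ ($l = -3 + \left(\frac{21}{7} - \frac{21}{4 \cdot 16}\right) = -3 + \left(21 \cdot \frac{1}{7} - \frac{21}{64}\right) = -3 + \left(3 - \frac{21}{64}\right) = -3 + \frac{171}{64} = - \frac{21}{64} \approx -0.32813$)
$c{\left(L,A \right)} = A + L$
$c{\left(\left(4 - 3\right) - 3,-6 \right)} l 5 = \left(-6 + \left(\left(4 - 3\right) - 3\right)\right) \left(- \frac{21}{64}\right) 5 = \left(-6 + \left(1 - 3\right)\right) \left(- \frac{21}{64}\right) 5 = \left(-6 - 2\right) \left(- \frac{21}{64}\right) 5 = \left(-8\right) \left(- \frac{21}{64}\right) 5 = \frac{21}{8} \cdot 5 = \frac{105}{8}$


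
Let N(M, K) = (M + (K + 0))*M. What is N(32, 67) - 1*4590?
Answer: -1422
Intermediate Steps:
N(M, K) = M*(K + M) (N(M, K) = (M + K)*M = (K + M)*M = M*(K + M))
N(32, 67) - 1*4590 = 32*(67 + 32) - 1*4590 = 32*99 - 4590 = 3168 - 4590 = -1422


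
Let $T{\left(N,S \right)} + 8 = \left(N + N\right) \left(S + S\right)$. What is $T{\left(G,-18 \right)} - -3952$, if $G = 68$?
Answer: $-952$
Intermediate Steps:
$T{\left(N,S \right)} = -8 + 4 N S$ ($T{\left(N,S \right)} = -8 + \left(N + N\right) \left(S + S\right) = -8 + 2 N 2 S = -8 + 4 N S$)
$T{\left(G,-18 \right)} - -3952 = \left(-8 + 4 \cdot 68 \left(-18\right)\right) - -3952 = \left(-8 - 4896\right) + 3952 = -4904 + 3952 = -952$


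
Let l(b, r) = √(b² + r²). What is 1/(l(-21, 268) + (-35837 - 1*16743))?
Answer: -10516/552916827 - √72265/2764584135 ≈ -1.9116e-5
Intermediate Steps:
1/(l(-21, 268) + (-35837 - 1*16743)) = 1/(√((-21)² + 268²) + (-35837 - 1*16743)) = 1/(√(441 + 71824) + (-35837 - 16743)) = 1/(√72265 - 52580) = 1/(-52580 + √72265)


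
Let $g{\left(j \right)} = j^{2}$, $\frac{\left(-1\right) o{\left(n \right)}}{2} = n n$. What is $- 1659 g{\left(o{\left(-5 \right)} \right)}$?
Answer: $-4147500$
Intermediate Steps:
$o{\left(n \right)} = - 2 n^{2}$ ($o{\left(n \right)} = - 2 n n = - 2 n^{2}$)
$- 1659 g{\left(o{\left(-5 \right)} \right)} = - 1659 \left(- 2 \left(-5\right)^{2}\right)^{2} = - 1659 \left(\left(-2\right) 25\right)^{2} = - 1659 \left(-50\right)^{2} = \left(-1659\right) 2500 = -4147500$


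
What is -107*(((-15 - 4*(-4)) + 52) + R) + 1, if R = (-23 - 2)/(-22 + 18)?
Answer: -25355/4 ≈ -6338.8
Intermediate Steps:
R = 25/4 (R = -25/(-4) = -25*(-1/4) = 25/4 ≈ 6.2500)
-107*(((-15 - 4*(-4)) + 52) + R) + 1 = -107*(((-15 - 4*(-4)) + 52) + 25/4) + 1 = -107*(((-15 + 16) + 52) + 25/4) + 1 = -107*((1 + 52) + 25/4) + 1 = -107*(53 + 25/4) + 1 = -107*237/4 + 1 = -25359/4 + 1 = -25355/4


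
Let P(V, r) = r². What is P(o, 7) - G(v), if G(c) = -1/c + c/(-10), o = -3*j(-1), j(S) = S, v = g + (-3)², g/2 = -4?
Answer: 501/10 ≈ 50.100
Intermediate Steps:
g = -8 (g = 2*(-4) = -8)
v = 1 (v = -8 + (-3)² = -8 + 9 = 1)
o = 3 (o = -3*(-1) = 3)
G(c) = -1/c - c/10 (G(c) = -1/c + c*(-⅒) = -1/c - c/10)
P(o, 7) - G(v) = 7² - (-1/1 - ⅒*1) = 49 - (-1*1 - ⅒) = 49 - (-1 - ⅒) = 49 - 1*(-11/10) = 49 + 11/10 = 501/10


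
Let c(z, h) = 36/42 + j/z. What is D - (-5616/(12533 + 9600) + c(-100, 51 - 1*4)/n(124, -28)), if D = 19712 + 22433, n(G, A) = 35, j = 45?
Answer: 4570723153319/108451700 ≈ 42145.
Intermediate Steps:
c(z, h) = 6/7 + 45/z (c(z, h) = 36/42 + 45/z = 36*(1/42) + 45/z = 6/7 + 45/z)
D = 42145
D - (-5616/(12533 + 9600) + c(-100, 51 - 1*4)/n(124, -28)) = 42145 - (-5616/(12533 + 9600) + (6/7 + 45/(-100))/35) = 42145 - (-5616/22133 + (6/7 + 45*(-1/100))*(1/35)) = 42145 - (-5616*1/22133 + (6/7 - 9/20)*(1/35)) = 42145 - (-5616/22133 + (57/140)*(1/35)) = 42145 - (-5616/22133 + 57/4900) = 42145 - 1*(-26256819/108451700) = 42145 + 26256819/108451700 = 4570723153319/108451700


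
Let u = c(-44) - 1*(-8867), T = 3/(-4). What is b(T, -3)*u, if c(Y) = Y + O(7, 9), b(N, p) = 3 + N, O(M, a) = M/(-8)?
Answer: 635193/32 ≈ 19850.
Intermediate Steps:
O(M, a) = -M/8 (O(M, a) = M*(-1/8) = -M/8)
T = -3/4 (T = 3*(-1/4) = -3/4 ≈ -0.75000)
c(Y) = -7/8 + Y (c(Y) = Y - 1/8*7 = Y - 7/8 = -7/8 + Y)
u = 70577/8 (u = (-7/8 - 44) - 1*(-8867) = -359/8 + 8867 = 70577/8 ≈ 8822.1)
b(T, -3)*u = (3 - 3/4)*(70577/8) = (9/4)*(70577/8) = 635193/32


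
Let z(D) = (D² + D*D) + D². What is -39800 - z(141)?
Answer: -99443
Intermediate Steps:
z(D) = 3*D² (z(D) = (D² + D²) + D² = 2*D² + D² = 3*D²)
-39800 - z(141) = -39800 - 3*141² = -39800 - 3*19881 = -39800 - 1*59643 = -39800 - 59643 = -99443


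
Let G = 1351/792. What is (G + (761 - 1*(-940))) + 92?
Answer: 1421407/792 ≈ 1794.7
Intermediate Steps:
G = 1351/792 (G = 1351*(1/792) = 1351/792 ≈ 1.7058)
(G + (761 - 1*(-940))) + 92 = (1351/792 + (761 - 1*(-940))) + 92 = (1351/792 + (761 + 940)) + 92 = (1351/792 + 1701) + 92 = 1348543/792 + 92 = 1421407/792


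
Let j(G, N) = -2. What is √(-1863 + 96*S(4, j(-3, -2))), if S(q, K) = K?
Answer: I*√2055 ≈ 45.332*I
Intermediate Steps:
√(-1863 + 96*S(4, j(-3, -2))) = √(-1863 + 96*(-2)) = √(-1863 - 192) = √(-2055) = I*√2055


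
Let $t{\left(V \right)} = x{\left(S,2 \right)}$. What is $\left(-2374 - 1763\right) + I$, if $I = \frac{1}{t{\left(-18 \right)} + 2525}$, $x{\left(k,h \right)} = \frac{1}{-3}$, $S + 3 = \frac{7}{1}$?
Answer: $- \frac{31333635}{7574} \approx -4137.0$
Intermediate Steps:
$S = 4$ ($S = -3 + \frac{7}{1} = -3 + 7 \cdot 1 = -3 + 7 = 4$)
$x{\left(k,h \right)} = - \frac{1}{3}$
$t{\left(V \right)} = - \frac{1}{3}$
$I = \frac{3}{7574}$ ($I = \frac{1}{- \frac{1}{3} + 2525} = \frac{1}{\frac{7574}{3}} = \frac{3}{7574} \approx 0.00039609$)
$\left(-2374 - 1763\right) + I = \left(-2374 - 1763\right) + \frac{3}{7574} = -4137 + \frac{3}{7574} = - \frac{31333635}{7574}$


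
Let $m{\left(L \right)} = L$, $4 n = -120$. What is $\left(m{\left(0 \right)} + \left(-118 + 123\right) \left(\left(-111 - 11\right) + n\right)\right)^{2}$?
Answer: $577600$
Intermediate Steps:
$n = -30$ ($n = \frac{1}{4} \left(-120\right) = -30$)
$\left(m{\left(0 \right)} + \left(-118 + 123\right) \left(\left(-111 - 11\right) + n\right)\right)^{2} = \left(0 + \left(-118 + 123\right) \left(\left(-111 - 11\right) - 30\right)\right)^{2} = \left(0 + 5 \left(\left(-111 - 11\right) - 30\right)\right)^{2} = \left(0 + 5 \left(-122 - 30\right)\right)^{2} = \left(0 + 5 \left(-152\right)\right)^{2} = \left(0 - 760\right)^{2} = \left(-760\right)^{2} = 577600$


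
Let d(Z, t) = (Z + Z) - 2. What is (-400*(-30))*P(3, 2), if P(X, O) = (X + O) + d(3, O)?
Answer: 108000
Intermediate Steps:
d(Z, t) = -2 + 2*Z (d(Z, t) = 2*Z - 2 = -2 + 2*Z)
P(X, O) = 4 + O + X (P(X, O) = (X + O) + (-2 + 2*3) = (O + X) + (-2 + 6) = (O + X) + 4 = 4 + O + X)
(-400*(-30))*P(3, 2) = (-400*(-30))*(4 + 2 + 3) = 12000*9 = 108000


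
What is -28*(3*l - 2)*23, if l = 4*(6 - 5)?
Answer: -6440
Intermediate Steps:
l = 4 (l = 4*1 = 4)
-28*(3*l - 2)*23 = -28*(3*4 - 2)*23 = -28*(12 - 2)*23 = -28*10*23 = -280*23 = -6440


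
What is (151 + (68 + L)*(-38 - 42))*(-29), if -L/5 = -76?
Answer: 1034981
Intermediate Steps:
L = 380 (L = -5*(-76) = 380)
(151 + (68 + L)*(-38 - 42))*(-29) = (151 + (68 + 380)*(-38 - 42))*(-29) = (151 + 448*(-80))*(-29) = (151 - 35840)*(-29) = -35689*(-29) = 1034981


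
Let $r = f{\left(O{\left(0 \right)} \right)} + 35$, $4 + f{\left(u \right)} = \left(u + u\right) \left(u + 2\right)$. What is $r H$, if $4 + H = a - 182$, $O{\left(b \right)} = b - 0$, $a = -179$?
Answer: $-11315$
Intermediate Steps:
$O{\left(b \right)} = b$ ($O{\left(b \right)} = b + 0 = b$)
$f{\left(u \right)} = -4 + 2 u \left(2 + u\right)$ ($f{\left(u \right)} = -4 + \left(u + u\right) \left(u + 2\right) = -4 + 2 u \left(2 + u\right)$)
$r = 31$ ($r = \left(-4 + 2 \cdot 0^{2} + 4 \cdot 0\right) + 35 = \left(-4 + 2 \cdot 0 + 0\right) + 35 = \left(-4 + 0 + 0\right) + 35 = -4 + 35 = 31$)
$H = -365$ ($H = -4 - 361 = -365$)
$r H = 31 \left(-365\right) = -11315$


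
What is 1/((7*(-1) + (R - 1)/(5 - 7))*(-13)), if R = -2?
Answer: 2/143 ≈ 0.013986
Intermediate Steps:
1/((7*(-1) + (R - 1)/(5 - 7))*(-13)) = 1/((7*(-1) + (-2 - 1)/(5 - 7))*(-13)) = 1/((-7 - 3/(-2))*(-13)) = 1/((-7 - 3*(-½))*(-13)) = 1/((-7 + 3/2)*(-13)) = 1/(-11/2*(-13)) = 1/(143/2) = 2/143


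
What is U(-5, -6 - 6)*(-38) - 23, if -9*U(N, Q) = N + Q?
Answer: -853/9 ≈ -94.778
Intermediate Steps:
U(N, Q) = -N/9 - Q/9 (U(N, Q) = -(N + Q)/9 = -N/9 - Q/9)
U(-5, -6 - 6)*(-38) - 23 = (-⅑*(-5) - (-6 - 6)/9)*(-38) - 23 = (5/9 - ⅑*(-12))*(-38) - 23 = (5/9 + 4/3)*(-38) - 23 = (17/9)*(-38) - 23 = -646/9 - 23 = -853/9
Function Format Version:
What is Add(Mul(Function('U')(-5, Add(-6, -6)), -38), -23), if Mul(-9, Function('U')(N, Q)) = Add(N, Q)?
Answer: Rational(-853, 9) ≈ -94.778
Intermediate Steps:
Function('U')(N, Q) = Add(Mul(Rational(-1, 9), N), Mul(Rational(-1, 9), Q)) (Function('U')(N, Q) = Mul(Rational(-1, 9), Add(N, Q)) = Add(Mul(Rational(-1, 9), N), Mul(Rational(-1, 9), Q)))
Add(Mul(Function('U')(-5, Add(-6, -6)), -38), -23) = Add(Mul(Add(Mul(Rational(-1, 9), -5), Mul(Rational(-1, 9), Add(-6, -6))), -38), -23) = Add(Mul(Add(Rational(5, 9), Mul(Rational(-1, 9), -12)), -38), -23) = Add(Mul(Add(Rational(5, 9), Rational(4, 3)), -38), -23) = Add(Mul(Rational(17, 9), -38), -23) = Add(Rational(-646, 9), -23) = Rational(-853, 9)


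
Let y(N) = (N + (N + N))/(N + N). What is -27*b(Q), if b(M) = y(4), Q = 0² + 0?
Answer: -81/2 ≈ -40.500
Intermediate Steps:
Q = 0 (Q = 0 + 0 = 0)
y(N) = 3/2 (y(N) = (N + 2*N)/((2*N)) = (3*N)*(1/(2*N)) = 3/2)
b(M) = 3/2
-27*b(Q) = -27*3/2 = -81/2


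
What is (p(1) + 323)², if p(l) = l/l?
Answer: 104976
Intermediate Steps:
p(l) = 1
(p(1) + 323)² = (1 + 323)² = 324² = 104976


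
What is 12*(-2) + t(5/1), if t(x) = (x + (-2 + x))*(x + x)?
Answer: 56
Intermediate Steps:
t(x) = 2*x*(-2 + 2*x) (t(x) = (-2 + 2*x)*(2*x) = 2*x*(-2 + 2*x))
12*(-2) + t(5/1) = 12*(-2) + 4*(5/1)*(-1 + 5/1) = -24 + 4*(5*1)*(-1 + 5*1) = -24 + 4*5*(-1 + 5) = -24 + 4*5*4 = -24 + 80 = 56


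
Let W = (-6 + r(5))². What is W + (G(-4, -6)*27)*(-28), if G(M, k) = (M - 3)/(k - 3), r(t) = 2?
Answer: -572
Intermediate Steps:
G(M, k) = (-3 + M)/(-3 + k)
W = 16 (W = (-6 + 2)² = (-4)² = 16)
W + (G(-4, -6)*27)*(-28) = 16 + (((-3 - 4)/(-3 - 6))*27)*(-28) = 16 + ((-7/(-9))*27)*(-28) = 16 + (-⅑*(-7)*27)*(-28) = 16 + ((7/9)*27)*(-28) = 16 + 21*(-28) = 16 - 588 = -572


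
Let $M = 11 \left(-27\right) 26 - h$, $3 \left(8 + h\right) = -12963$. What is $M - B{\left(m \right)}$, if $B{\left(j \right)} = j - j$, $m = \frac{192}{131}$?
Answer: $-3393$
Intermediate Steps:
$m = \frac{192}{131}$ ($m = 192 \cdot \frac{1}{131} = \frac{192}{131} \approx 1.4656$)
$B{\left(j \right)} = 0$
$h = -4329$ ($h = -8 + \frac{1}{3} \left(-12963\right) = -8 - 4321 = -4329$)
$M = -3393$ ($M = 11 \left(-27\right) 26 - -4329 = \left(-297\right) 26 + 4329 = -7722 + 4329 = -3393$)
$M - B{\left(m \right)} = -3393 - 0 = -3393 + 0 = -3393$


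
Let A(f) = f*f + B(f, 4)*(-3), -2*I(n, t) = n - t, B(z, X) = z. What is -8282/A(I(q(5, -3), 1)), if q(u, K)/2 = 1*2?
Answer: -33128/27 ≈ -1227.0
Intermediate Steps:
q(u, K) = 4 (q(u, K) = 2*(1*2) = 2*2 = 4)
I(n, t) = t/2 - n/2 (I(n, t) = -(n - t)/2 = t/2 - n/2)
A(f) = f² - 3*f (A(f) = f*f + f*(-3) = f² - 3*f)
-8282/A(I(q(5, -3), 1)) = -8282*1/((-3 + ((½)*1 - ½*4))*((½)*1 - ½*4)) = -8282*1/((½ - 2)*(-3 + (½ - 2))) = -8282*(-2/(3*(-3 - 3/2))) = -8282/((-3/2*(-9/2))) = -8282/27/4 = -8282*4/27 = -33128/27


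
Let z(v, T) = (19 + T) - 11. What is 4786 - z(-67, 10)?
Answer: 4768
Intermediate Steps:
z(v, T) = 8 + T
4786 - z(-67, 10) = 4786 - (8 + 10) = 4786 - 1*18 = 4786 - 18 = 4768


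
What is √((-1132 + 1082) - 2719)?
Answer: I*√2769 ≈ 52.621*I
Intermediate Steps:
√((-1132 + 1082) - 2719) = √(-50 - 2719) = √(-2769) = I*√2769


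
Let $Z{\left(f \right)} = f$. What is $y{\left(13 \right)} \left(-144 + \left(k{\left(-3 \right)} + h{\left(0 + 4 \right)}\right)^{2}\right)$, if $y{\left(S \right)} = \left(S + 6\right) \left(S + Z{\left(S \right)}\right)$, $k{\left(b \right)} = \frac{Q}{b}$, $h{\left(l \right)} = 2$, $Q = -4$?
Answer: $- \frac{590824}{9} \approx -65647.0$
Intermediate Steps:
$k{\left(b \right)} = - \frac{4}{b}$
$y{\left(S \right)} = 2 S \left(6 + S\right)$ ($y{\left(S \right)} = \left(S + 6\right) \left(S + S\right) = \left(6 + S\right) 2 S = 2 S \left(6 + S\right)$)
$y{\left(13 \right)} \left(-144 + \left(k{\left(-3 \right)} + h{\left(0 + 4 \right)}\right)^{2}\right) = 2 \cdot 13 \left(6 + 13\right) \left(-144 + \left(- \frac{4}{-3} + 2\right)^{2}\right) = 2 \cdot 13 \cdot 19 \left(-144 + \left(\left(-4\right) \left(- \frac{1}{3}\right) + 2\right)^{2}\right) = 494 \left(-144 + \left(\frac{4}{3} + 2\right)^{2}\right) = 494 \left(-144 + \left(\frac{10}{3}\right)^{2}\right) = 494 \left(-144 + \frac{100}{9}\right) = 494 \left(- \frac{1196}{9}\right) = - \frac{590824}{9}$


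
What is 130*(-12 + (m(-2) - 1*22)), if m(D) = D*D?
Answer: -3900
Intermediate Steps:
m(D) = D²
130*(-12 + (m(-2) - 1*22)) = 130*(-12 + ((-2)² - 1*22)) = 130*(-12 + (4 - 22)) = 130*(-12 - 18) = 130*(-30) = -3900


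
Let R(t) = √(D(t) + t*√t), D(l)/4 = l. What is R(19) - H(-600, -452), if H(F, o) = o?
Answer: 452 + √(76 + 19*√19) ≈ 464.60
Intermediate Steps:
D(l) = 4*l
R(t) = √(t^(3/2) + 4*t) (R(t) = √(4*t + t*√t) = √(4*t + t^(3/2)) = √(t^(3/2) + 4*t))
R(19) - H(-600, -452) = √(19^(3/2) + 4*19) - 1*(-452) = √(19*√19 + 76) + 452 = √(76 + 19*√19) + 452 = 452 + √(76 + 19*√19)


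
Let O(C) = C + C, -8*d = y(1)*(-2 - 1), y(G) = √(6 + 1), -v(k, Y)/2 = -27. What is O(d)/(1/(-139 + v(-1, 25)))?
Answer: -255*√7/4 ≈ -168.67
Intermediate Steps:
v(k, Y) = 54 (v(k, Y) = -2*(-27) = 54)
y(G) = √7
d = 3*√7/8 (d = -√7*(-2 - 1)/8 = -√7*(-3)/8 = -(-3)*√7/8 = 3*√7/8 ≈ 0.99216)
O(C) = 2*C
O(d)/(1/(-139 + v(-1, 25))) = (2*(3*√7/8))/(1/(-139 + 54)) = (3*√7/4)/(1/(-85)) = (3*√7/4)/(-1/85) = (3*√7/4)*(-85) = -255*√7/4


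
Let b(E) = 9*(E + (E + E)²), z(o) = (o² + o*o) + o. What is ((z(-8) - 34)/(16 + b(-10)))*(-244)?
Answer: -244/41 ≈ -5.9512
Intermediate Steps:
z(o) = o + 2*o² (z(o) = (o² + o²) + o = 2*o² + o = o + 2*o²)
b(E) = 9*E + 36*E² (b(E) = 9*(E + (2*E)²) = 9*(E + 4*E²) = 9*E + 36*E²)
((z(-8) - 34)/(16 + b(-10)))*(-244) = ((-8*(1 + 2*(-8)) - 34)/(16 + 9*(-10)*(1 + 4*(-10))))*(-244) = ((-8*(1 - 16) - 34)/(16 + 9*(-10)*(1 - 40)))*(-244) = ((-8*(-15) - 34)/(16 + 9*(-10)*(-39)))*(-244) = ((120 - 34)/(16 + 3510))*(-244) = (86/3526)*(-244) = (86*(1/3526))*(-244) = (1/41)*(-244) = -244/41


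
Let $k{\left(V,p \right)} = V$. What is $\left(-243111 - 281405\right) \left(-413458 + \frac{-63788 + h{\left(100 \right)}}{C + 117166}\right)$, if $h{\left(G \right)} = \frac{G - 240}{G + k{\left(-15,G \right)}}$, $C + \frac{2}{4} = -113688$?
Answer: $\frac{25642210636218648}{118235} \approx 2.1687 \cdot 10^{11}$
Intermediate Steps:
$C = - \frac{227377}{2}$ ($C = - \frac{1}{2} - 113688 = - \frac{227377}{2} \approx -1.1369 \cdot 10^{5}$)
$h{\left(G \right)} = \frac{-240 + G}{-15 + G}$ ($h{\left(G \right)} = \frac{G - 240}{G - 15} = \frac{-240 + G}{-15 + G}$)
$\left(-243111 - 281405\right) \left(-413458 + \frac{-63788 + h{\left(100 \right)}}{C + 117166}\right) = \left(-243111 - 281405\right) \left(-413458 + \frac{-63788 + \frac{-240 + 100}{-15 + 100}}{- \frac{227377}{2} + 117166}\right) = - 524516 \left(-413458 + \frac{-63788 + \frac{1}{85} \left(-140\right)}{\frac{6955}{2}}\right) = - 524516 \left(-413458 + \left(-63788 + \frac{1}{85} \left(-140\right)\right) \frac{2}{6955}\right) = - 524516 \left(-413458 + \left(-63788 - \frac{28}{17}\right) \frac{2}{6955}\right) = - 524516 \left(-413458 - \frac{2168848}{118235}\right) = \left(-524516\right) \left(- \frac{48887375478}{118235}\right) = \frac{25642210636218648}{118235}$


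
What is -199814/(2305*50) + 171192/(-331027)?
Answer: -42936853489/19075430875 ≈ -2.2509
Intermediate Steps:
-199814/(2305*50) + 171192/(-331027) = -199814/115250 + 171192*(-1/331027) = -199814*1/115250 - 171192/331027 = -99907/57625 - 171192/331027 = -42936853489/19075430875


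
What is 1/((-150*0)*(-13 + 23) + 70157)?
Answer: 1/70157 ≈ 1.4254e-5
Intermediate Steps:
1/((-150*0)*(-13 + 23) + 70157) = 1/(-25*0*10 + 70157) = 1/(0*10 + 70157) = 1/(0 + 70157) = 1/70157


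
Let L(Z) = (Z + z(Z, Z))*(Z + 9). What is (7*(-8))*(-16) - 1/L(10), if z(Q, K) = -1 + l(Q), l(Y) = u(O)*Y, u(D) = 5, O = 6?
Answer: 1004415/1121 ≈ 896.00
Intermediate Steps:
l(Y) = 5*Y
z(Q, K) = -1 + 5*Q
L(Z) = (-1 + 6*Z)*(9 + Z) (L(Z) = (Z + (-1 + 5*Z))*(Z + 9) = (-1 + 6*Z)*(9 + Z))
(7*(-8))*(-16) - 1/L(10) = (7*(-8))*(-16) - 1/(-9 + 6*10² + 53*10) = -56*(-16) - 1/(-9 + 6*100 + 530) = 896 - 1/(-9 + 600 + 530) = 896 - 1/1121 = 1004415/1121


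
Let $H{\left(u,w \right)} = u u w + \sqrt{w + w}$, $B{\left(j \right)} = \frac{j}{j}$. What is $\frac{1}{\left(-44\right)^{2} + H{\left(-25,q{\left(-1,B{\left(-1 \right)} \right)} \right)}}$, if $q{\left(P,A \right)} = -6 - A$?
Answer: $- \frac{2439}{5948735} - \frac{i \sqrt{14}}{5948735} \approx -0.00041 - 6.2898 \cdot 10^{-7} i$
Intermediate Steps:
$B{\left(j \right)} = 1$
$H{\left(u,w \right)} = w u^{2} + \sqrt{2} \sqrt{w}$ ($H{\left(u,w \right)} = u^{2} w + \sqrt{2 w} = w u^{2} + \sqrt{2} \sqrt{w}$)
$\frac{1}{\left(-44\right)^{2} + H{\left(-25,q{\left(-1,B{\left(-1 \right)} \right)} \right)}} = \frac{1}{\left(-44\right)^{2} + \left(\left(-6 - 1\right) \left(-25\right)^{2} + \sqrt{2} \sqrt{-6 - 1}\right)} = \frac{1}{1936 + \left(\left(-6 - 1\right) 625 + \sqrt{2} \sqrt{-6 - 1}\right)} = \frac{1}{1936 + \left(\left(-7\right) 625 + \sqrt{2} \sqrt{-7}\right)} = \frac{1}{1936 - \left(4375 - \sqrt{2} i \sqrt{7}\right)} = \frac{1}{1936 - \left(4375 - i \sqrt{14}\right)} = \frac{1}{-2439 + i \sqrt{14}}$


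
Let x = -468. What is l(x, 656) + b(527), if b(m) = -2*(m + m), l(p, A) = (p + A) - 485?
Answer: -2405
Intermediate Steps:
l(p, A) = -485 + A + p (l(p, A) = (A + p) - 485 = -485 + A + p)
b(m) = -4*m
l(x, 656) + b(527) = (-485 + 656 - 468) - 4*527 = -297 - 2108 = -2405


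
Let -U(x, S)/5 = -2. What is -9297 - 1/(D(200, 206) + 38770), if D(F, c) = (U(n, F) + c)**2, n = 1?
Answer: -794205523/85426 ≈ -9297.0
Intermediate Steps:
U(x, S) = 10 (U(x, S) = -5*(-2) = 10)
D(F, c) = (10 + c)**2
-9297 - 1/(D(200, 206) + 38770) = -9297 - 1/((10 + 206)**2 + 38770) = -9297 - 1/(216**2 + 38770) = -9297 - 1/(46656 + 38770) = -9297 - 1/85426 = -794205523/85426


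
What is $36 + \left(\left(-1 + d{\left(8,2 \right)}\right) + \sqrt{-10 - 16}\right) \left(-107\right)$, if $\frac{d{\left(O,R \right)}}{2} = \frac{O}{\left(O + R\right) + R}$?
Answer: $\frac{1}{3} - 107 i \sqrt{26} \approx 0.33333 - 545.59 i$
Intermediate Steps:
$d{\left(O,R \right)} = \frac{2 O}{O + 2 R}$ ($d{\left(O,R \right)} = 2 \frac{O}{\left(O + R\right) + R} = 2 \frac{O}{O + 2 R} = \frac{2 O}{O + 2 R}$)
$36 + \left(\left(-1 + d{\left(8,2 \right)}\right) + \sqrt{-10 - 16}\right) \left(-107\right) = 36 + \left(\left(-1 + 2 \cdot 8 \frac{1}{8 + 2 \cdot 2}\right) + \sqrt{-10 - 16}\right) \left(-107\right) = 36 + \left(\left(-1 + 2 \cdot 8 \frac{1}{8 + 4}\right) + \sqrt{-26}\right) \left(-107\right) = 36 + \left(\left(-1 + 2 \cdot 8 \cdot \frac{1}{12}\right) + i \sqrt{26}\right) \left(-107\right) = 36 + \left(\left(-1 + \frac{4}{3}\right) + i \sqrt{26}\right) \left(-107\right) = 36 + \left(\frac{1}{3} + i \sqrt{26}\right) \left(-107\right) = 36 - \left(\frac{107}{3} + 107 i \sqrt{26}\right) = \frac{1}{3} - 107 i \sqrt{26}$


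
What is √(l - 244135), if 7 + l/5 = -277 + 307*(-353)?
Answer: 3*I*√87490 ≈ 887.36*I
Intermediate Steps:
l = -543275 (l = -35 + 5*(-277 + 307*(-353)) = -35 + 5*(-277 - 108371) = -35 + 5*(-108648) = -35 - 543240 = -543275)
√(l - 244135) = √(-543275 - 244135) = √(-787410) = 3*I*√87490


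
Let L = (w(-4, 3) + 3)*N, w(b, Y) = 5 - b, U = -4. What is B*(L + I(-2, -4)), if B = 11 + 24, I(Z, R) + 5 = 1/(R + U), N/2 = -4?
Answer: -28315/8 ≈ -3539.4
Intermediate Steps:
N = -8 (N = 2*(-4) = -8)
L = -96 (L = ((5 - 1*(-4)) + 3)*(-8) = ((5 + 4) + 3)*(-8) = (9 + 3)*(-8) = 12*(-8) = -96)
I(Z, R) = -5 + 1/(-4 + R) (I(Z, R) = -5 + 1/(R - 4) = -5 + 1/(-4 + R))
B = 35
B*(L + I(-2, -4)) = 35*(-96 + (21 - 5*(-4))/(-4 - 4)) = 35*(-96 + (21 + 20)/(-8)) = 35*(-96 - ⅛*41) = 35*(-96 - 41/8) = 35*(-809/8) = -28315/8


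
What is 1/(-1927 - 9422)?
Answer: -1/11349 ≈ -8.8113e-5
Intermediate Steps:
1/(-1927 - 9422) = 1/(-11349) = -1/11349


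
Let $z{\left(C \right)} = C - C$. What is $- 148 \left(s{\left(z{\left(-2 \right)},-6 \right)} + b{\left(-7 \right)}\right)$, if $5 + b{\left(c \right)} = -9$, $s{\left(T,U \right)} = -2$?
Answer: $2368$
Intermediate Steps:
$z{\left(C \right)} = 0$
$b{\left(c \right)} = -14$ ($b{\left(c \right)} = -5 - 9 = -14$)
$- 148 \left(s{\left(z{\left(-2 \right)},-6 \right)} + b{\left(-7 \right)}\right) = - 148 \left(-2 - 14\right) = \left(-148\right) \left(-16\right) = 2368$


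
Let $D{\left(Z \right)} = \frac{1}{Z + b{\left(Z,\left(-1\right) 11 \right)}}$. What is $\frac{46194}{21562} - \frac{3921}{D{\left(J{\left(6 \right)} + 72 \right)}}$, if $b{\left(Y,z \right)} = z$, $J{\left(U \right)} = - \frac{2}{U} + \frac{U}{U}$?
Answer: $- \frac{2606768798}{10781} \approx -2.4179 \cdot 10^{5}$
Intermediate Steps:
$J{\left(U \right)} = 1 - \frac{2}{U}$ ($J{\left(U \right)} = - \frac{2}{U} + 1 = 1 - \frac{2}{U}$)
$D{\left(Z \right)} = \frac{1}{-11 + Z}$ ($D{\left(Z \right)} = \frac{1}{Z - 11} = \frac{1}{-11 + Z}$)
$\frac{46194}{21562} - \frac{3921}{D{\left(J{\left(6 \right)} + 72 \right)}} = \frac{46194}{21562} - \frac{3921}{\frac{1}{-11 + \left(\frac{-2 + 6}{6} + 72\right)}} = 46194 \cdot \frac{1}{21562} - \frac{3921}{\frac{1}{-11 + \left(\frac{1}{6} \cdot 4 + 72\right)}} = \frac{23097}{10781} - \frac{3921}{\frac{1}{-11 + \left(\frac{2}{3} + 72\right)}} = \frac{23097}{10781} - \frac{3921}{\frac{1}{-11 + \frac{218}{3}}} = \frac{23097}{10781} - \frac{3921}{\frac{1}{\frac{185}{3}}} = \frac{23097}{10781} - \frac{3921}{\frac{3}{185}} = \frac{23097}{10781} - 241795 = - \frac{2606768798}{10781}$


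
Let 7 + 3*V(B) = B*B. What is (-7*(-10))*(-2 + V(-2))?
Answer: -210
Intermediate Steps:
V(B) = -7/3 + B**2/3 (V(B) = -7/3 + (B*B)/3 = -7/3 + B**2/3)
(-7*(-10))*(-2 + V(-2)) = (-7*(-10))*(-2 + (-7/3 + (1/3)*(-2)**2)) = 70*(-2 + (-7/3 + (1/3)*4)) = 70*(-2 + (-7/3 + 4/3)) = 70*(-2 - 1) = 70*(-3) = -210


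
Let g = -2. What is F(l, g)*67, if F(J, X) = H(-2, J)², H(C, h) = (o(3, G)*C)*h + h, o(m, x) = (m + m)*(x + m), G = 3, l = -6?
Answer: 12158892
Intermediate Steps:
o(m, x) = 2*m*(m + x) (o(m, x) = (2*m)*(m + x) = 2*m*(m + x))
H(C, h) = h + 36*C*h (H(C, h) = ((2*3*(3 + 3))*C)*h + h = ((2*3*6)*C)*h + h = (36*C)*h + h = 36*C*h + h = h + 36*C*h)
F(J, X) = 5041*J² (F(J, X) = (J*(1 + 36*(-2)))² = (J*(1 - 72))² = (J*(-71))² = (-71*J)² = 5041*J²)
F(l, g)*67 = (5041*(-6)²)*67 = (5041*36)*67 = 181476*67 = 12158892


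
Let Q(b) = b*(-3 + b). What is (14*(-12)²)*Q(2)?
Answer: -4032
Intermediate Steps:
(14*(-12)²)*Q(2) = (14*(-12)²)*(2*(-3 + 2)) = (14*144)*(2*(-1)) = 2016*(-2) = -4032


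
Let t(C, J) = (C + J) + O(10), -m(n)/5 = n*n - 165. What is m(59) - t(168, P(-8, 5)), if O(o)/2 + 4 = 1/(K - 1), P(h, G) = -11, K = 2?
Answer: -16731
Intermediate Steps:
m(n) = 825 - 5*n² (m(n) = -5*(n*n - 165) = -5*(n² - 165) = -5*(-165 + n²) = 825 - 5*n²)
O(o) = -6 (O(o) = -8 + 2/(2 - 1) = -8 + 2/1 = -8 + 2*1 = -8 + 2 = -6)
t(C, J) = -6 + C + J (t(C, J) = (C + J) - 6 = -6 + C + J)
m(59) - t(168, P(-8, 5)) = (825 - 5*59²) - (-6 + 168 - 11) = (825 - 5*3481) - 1*151 = (825 - 17405) - 151 = -16580 - 151 = -16731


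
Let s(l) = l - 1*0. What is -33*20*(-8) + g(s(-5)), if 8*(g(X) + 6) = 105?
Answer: 42297/8 ≈ 5287.1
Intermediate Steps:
s(l) = l (s(l) = l + 0 = l)
g(X) = 57/8 (g(X) = -6 + (1/8)*105 = -6 + 105/8 = 57/8)
-33*20*(-8) + g(s(-5)) = -33*20*(-8) + 57/8 = -660*(-8) + 57/8 = 5280 + 57/8 = 42297/8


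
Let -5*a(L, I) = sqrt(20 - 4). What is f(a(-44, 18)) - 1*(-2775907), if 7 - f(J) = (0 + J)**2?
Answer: 69397834/25 ≈ 2.7759e+6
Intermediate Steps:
a(L, I) = -4/5 (a(L, I) = -sqrt(20 - 4)/5 = -sqrt(16)/5 = -1/5*4 = -4/5)
f(J) = 7 - J**2 (f(J) = 7 - (0 + J)**2 = 7 - J**2)
f(a(-44, 18)) - 1*(-2775907) = (7 - (-4/5)**2) - 1*(-2775907) = (7 - 1*16/25) + 2775907 = (7 - 16/25) + 2775907 = 159/25 + 2775907 = 69397834/25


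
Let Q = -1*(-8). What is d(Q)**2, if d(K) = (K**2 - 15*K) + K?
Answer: 2304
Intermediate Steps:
Q = 8
d(K) = K**2 - 14*K
d(Q)**2 = (8*(-14 + 8))**2 = (8*(-6))**2 = (-48)**2 = 2304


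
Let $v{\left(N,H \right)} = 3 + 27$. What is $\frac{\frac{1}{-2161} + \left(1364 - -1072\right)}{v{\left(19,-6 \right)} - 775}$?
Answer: $- \frac{1052839}{321989} \approx -3.2698$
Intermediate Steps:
$v{\left(N,H \right)} = 30$
$\frac{\frac{1}{-2161} + \left(1364 - -1072\right)}{v{\left(19,-6 \right)} - 775} = \frac{\frac{1}{-2161} + \left(1364 - -1072\right)}{30 - 775} = \frac{- \frac{1}{2161} + \left(1364 + 1072\right)}{-745} = \left(- \frac{1}{2161} + 2436\right) \left(- \frac{1}{745}\right) = \frac{5264195}{2161} \left(- \frac{1}{745}\right) = - \frac{1052839}{321989}$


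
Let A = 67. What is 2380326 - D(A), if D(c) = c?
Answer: 2380259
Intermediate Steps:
2380326 - D(A) = 2380326 - 1*67 = 2380326 - 67 = 2380259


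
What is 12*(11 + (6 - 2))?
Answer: 180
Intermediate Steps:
12*(11 + (6 - 2)) = 12*(11 + 4) = 12*15 = 180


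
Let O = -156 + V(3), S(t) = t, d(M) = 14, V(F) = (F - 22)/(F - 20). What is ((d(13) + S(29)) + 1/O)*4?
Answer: 452808/2633 ≈ 171.97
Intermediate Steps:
V(F) = (-22 + F)/(-20 + F)
O = -2633/17 (O = -156 + (-22 + 3)/(-20 + 3) = -156 - 19/(-17) = -156 - 1/17*(-19) = -156 + 19/17 = -2633/17 ≈ -154.88)
((d(13) + S(29)) + 1/O)*4 = ((14 + 29) + 1/(-2633/17))*4 = (43 - 17/2633)*4 = (113202/2633)*4 = 452808/2633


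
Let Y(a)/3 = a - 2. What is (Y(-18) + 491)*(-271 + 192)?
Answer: -34049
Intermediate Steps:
Y(a) = -6 + 3*a (Y(a) = 3*(a - 2) = 3*(-2 + a) = -6 + 3*a)
(Y(-18) + 491)*(-271 + 192) = ((-6 + 3*(-18)) + 491)*(-271 + 192) = ((-6 - 54) + 491)*(-79) = (-60 + 491)*(-79) = 431*(-79) = -34049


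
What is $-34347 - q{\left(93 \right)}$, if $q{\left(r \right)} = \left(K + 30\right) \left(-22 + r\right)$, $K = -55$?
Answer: $-32572$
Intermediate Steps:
$q{\left(r \right)} = 550 - 25 r$ ($q{\left(r \right)} = \left(-55 + 30\right) \left(-22 + r\right) = - 25 \left(-22 + r\right) = 550 - 25 r$)
$-34347 - q{\left(93 \right)} = -34347 - \left(550 - 2325\right) = -34347 - -1775 = -34347 + 1775 = -32572$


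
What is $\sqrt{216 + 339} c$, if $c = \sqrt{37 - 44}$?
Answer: $i \sqrt{3885} \approx 62.33 i$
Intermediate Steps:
$c = i \sqrt{7}$ ($c = \sqrt{-7} = i \sqrt{7} \approx 2.6458 i$)
$\sqrt{216 + 339} c = \sqrt{216 + 339} i \sqrt{7} = \sqrt{555} i \sqrt{7} = i \sqrt{3885}$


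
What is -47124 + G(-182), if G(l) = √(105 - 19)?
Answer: -47124 + √86 ≈ -47115.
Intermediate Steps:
G(l) = √86
-47124 + G(-182) = -47124 + √86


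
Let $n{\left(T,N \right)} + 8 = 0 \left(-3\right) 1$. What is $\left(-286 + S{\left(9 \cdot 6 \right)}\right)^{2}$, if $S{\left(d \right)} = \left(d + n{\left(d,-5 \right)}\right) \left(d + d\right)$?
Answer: $21921124$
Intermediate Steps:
$n{\left(T,N \right)} = -8$ ($n{\left(T,N \right)} = -8 + 0 \left(-3\right) 1 = -8 + 0 \cdot 1 = -8 + 0 = -8$)
$S{\left(d \right)} = 2 d \left(-8 + d\right)$ ($S{\left(d \right)} = \left(d - 8\right) \left(d + d\right) = \left(-8 + d\right) 2 d = 2 d \left(-8 + d\right)$)
$\left(-286 + S{\left(9 \cdot 6 \right)}\right)^{2} = \left(-286 + 2 \cdot 9 \cdot 6 \left(-8 + 9 \cdot 6\right)\right)^{2} = \left(-286 + 2 \cdot 54 \left(-8 + 54\right)\right)^{2} = \left(-286 + 2 \cdot 54 \cdot 46\right)^{2} = \left(-286 + 4968\right)^{2} = 4682^{2} = 21921124$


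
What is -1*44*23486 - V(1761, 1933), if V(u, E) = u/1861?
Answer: -1923129385/1861 ≈ -1.0334e+6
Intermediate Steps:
V(u, E) = u/1861 (V(u, E) = u*(1/1861) = u/1861)
-1*44*23486 - V(1761, 1933) = -1*44*23486 - 1761/1861 = -44*23486 - 1*1761/1861 = -1033384 - 1761/1861 = -1923129385/1861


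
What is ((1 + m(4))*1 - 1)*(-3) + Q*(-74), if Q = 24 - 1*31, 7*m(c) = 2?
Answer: 3620/7 ≈ 517.14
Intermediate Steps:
m(c) = 2/7 (m(c) = (⅐)*2 = 2/7)
Q = -7 (Q = 24 - 31 = -7)
((1 + m(4))*1 - 1)*(-3) + Q*(-74) = ((1 + 2/7)*1 - 1)*(-3) - 7*(-74) = ((9/7)*1 - 1)*(-3) + 518 = (9/7 - 1)*(-3) + 518 = (2/7)*(-3) + 518 = -6/7 + 518 = 3620/7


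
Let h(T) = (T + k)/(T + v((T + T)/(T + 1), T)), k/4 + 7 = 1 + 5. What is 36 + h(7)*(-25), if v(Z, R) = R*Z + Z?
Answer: 227/7 ≈ 32.429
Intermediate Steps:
k = -4 (k = -28 + 4*(1 + 5) = -28 + 4*6 = -28 + 24 = -4)
v(Z, R) = Z + R*Z
h(T) = (-4 + T)/(3*T) (h(T) = (T - 4)/(T + ((T + T)/(T + 1))*(1 + T)) = (-4 + T)/(T + ((2*T)/(1 + T))*(1 + T)) = (-4 + T)/(T + (2*T/(1 + T))*(1 + T)) = (-4 + T)/(T + 2*T) = (-4 + T)/((3*T)) = (-4 + T)*(1/(3*T)) = (-4 + T)/(3*T))
36 + h(7)*(-25) = 36 + ((1/3)*(-4 + 7)/7)*(-25) = 36 + ((1/3)*(1/7)*3)*(-25) = 36 + (1/7)*(-25) = 36 - 25/7 = 227/7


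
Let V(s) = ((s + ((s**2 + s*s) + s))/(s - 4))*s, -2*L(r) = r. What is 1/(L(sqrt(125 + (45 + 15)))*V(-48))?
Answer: -13*sqrt(185)/5008320 ≈ -3.5305e-5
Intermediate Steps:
L(r) = -r/2
V(s) = s*(2*s + 2*s**2)/(-4 + s) (V(s) = ((s + ((s**2 + s**2) + s))/(-4 + s))*s = ((s + (2*s**2 + s))/(-4 + s))*s = ((s + (s + 2*s**2))/(-4 + s))*s = ((2*s + 2*s**2)/(-4 + s))*s = s*(2*s + 2*s**2)/(-4 + s))
1/(L(sqrt(125 + (45 + 15)))*V(-48)) = 1/(((-sqrt(125 + (45 + 15))/2))*((2*(-48)**2*(1 - 48)/(-4 - 48)))) = 1/(((-sqrt(125 + 60)/2))*((2*2304*(-47)/(-52)))) = 1/(((-sqrt(185)/2))*((2*2304*(-1/52)*(-47)))) = (-2*sqrt(185)/185)/(54144/13) = -2*sqrt(185)/185*(13/54144) = -13*sqrt(185)/5008320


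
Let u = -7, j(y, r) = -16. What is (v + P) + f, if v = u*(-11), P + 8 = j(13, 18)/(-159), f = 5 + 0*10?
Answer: 11782/159 ≈ 74.101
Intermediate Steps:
f = 5 (f = 5 + 0 = 5)
P = -1256/159 (P = -8 - 16/(-159) = -8 - 16*(-1/159) = -8 + 16/159 = -1256/159 ≈ -7.8994)
v = 77 (v = -7*(-11) = 77)
(v + P) + f = (77 - 1256/159) + 5 = 10987/159 + 5 = 11782/159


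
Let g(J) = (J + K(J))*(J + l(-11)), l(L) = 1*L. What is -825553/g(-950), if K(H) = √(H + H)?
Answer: -825553/914872 - 825553*I*√19/86912840 ≈ -0.90237 - 0.041404*I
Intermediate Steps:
K(H) = √2*√H (K(H) = √(2*H) = √2*√H)
l(L) = L
g(J) = (-11 + J)*(J + √2*√J) (g(J) = (J + √2*√J)*(J - 11) = (J + √2*√J)*(-11 + J) = (-11 + J)*(J + √2*√J))
-825553/g(-950) = -825553/((-950)² - 11*(-950) + √2*(-950)^(3/2) - 11*√2*√(-950)) = -825553/(902500 + 10450 + √2*(-4750*I*√38) - 11*√2*5*I*√38) = -825553/(902500 + 10450 - 9500*I*√19 - 110*I*√19) = -825553/(912950 - 9610*I*√19)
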